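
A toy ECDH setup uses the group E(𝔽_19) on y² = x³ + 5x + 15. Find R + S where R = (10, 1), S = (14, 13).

(4, 17)

(10, 1) + (14, 13). λ = (13 - 1)/(14 - 10) ≡ 12/4 mod 19. 4⁻¹ ≡ 5 (mod 19), so λ ≡ 3.
  x = λ² - 10 - 14 = 9 - 24 ≡ 4; y = λ·(10 - 4) - 1 ≡ 17. → (4, 17)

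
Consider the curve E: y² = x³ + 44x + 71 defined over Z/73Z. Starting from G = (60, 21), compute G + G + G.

(30, 40)

Repeated addition: build up to 3G.
2G: tangent at (60, 21): λ = (3·60² + 44)/(2·21) ≡ 40/42. 42⁻¹ ≡ 40 (mod 73), so λ ≡ 40·40 ≡ 67.
  x = λ² - 60 - 60 = 4489 - 120 ≡ 62; y = λ·(60 - 62) - 21 ≡ 64. → (62, 64)
3G: (62, 64) + (60, 21). λ = (21 - 64)/(60 - 62) ≡ 30/71 mod 73. 71⁻¹ ≡ 36 (mod 73), so λ ≡ 58.
  x = λ² - 62 - 60 = 3364 - 122 ≡ 30; y = λ·(62 - 30) - 64 ≡ 40. → (30, 40)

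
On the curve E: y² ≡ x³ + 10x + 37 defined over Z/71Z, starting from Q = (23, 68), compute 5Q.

Double-and-add on 5 = (101)₂. Start with Q = (23, 68) for the leading 1-bit.
double: tangent at (23, 68): λ = (3·23² + 10)/(2·68) ≡ 35/65. 65⁻¹ ≡ 59 (mod 71), so λ ≡ 35·59 ≡ 6.
  x = λ² - 23 - 23 = 36 - 46 ≡ 61; y = λ·(23 - 61) - 68 ≡ 59. → (61, 59)
double: tangent at (61, 59): λ = (3·61² + 10)/(2·59) ≡ 26/47. 47⁻¹ ≡ 68 (mod 71) since 47·68 = 3196 ≡ 1, so λ ≡ 26·68 ≡ 64.
  x = λ² - 61 - 61 = 4096 - 122 ≡ 69; y = λ·(61 - 69) - 59 ≡ 68. → (69, 68)
add Q: (69, 68) + (23, 68). λ = (68 - 68)/(23 - 69) ≡ 0/25 mod 71. 25⁻¹ ≡ 54 (mod 71) since 25·54 = 1350 ≡ 1, so λ ≡ 0.
  x = λ² - 69 - 23 = 0 - 92 ≡ 50; y = λ·(69 - 50) - 68 ≡ 3. → (50, 3)

(50, 3)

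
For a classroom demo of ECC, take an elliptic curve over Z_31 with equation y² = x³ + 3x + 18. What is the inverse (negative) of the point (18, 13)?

-(18, 13) = (18, -13 mod 31) = (18, 18).

(18, 18)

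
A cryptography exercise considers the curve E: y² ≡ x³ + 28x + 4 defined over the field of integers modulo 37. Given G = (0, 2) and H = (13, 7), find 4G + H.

(31, 29)

First 4G:
Repeated addition: build up to 4G.
2G: tangent at (0, 2): λ = (3·0² + 28)/(2·2) ≡ 28/4. 4⁻¹ ≡ 28 (mod 37), so λ ≡ 28·28 ≡ 7.
  x = λ² - 0 - 0 = 49 - 0 ≡ 12; y = λ·(0 - 12) - 2 ≡ 25. → (12, 25)
3G: (12, 25) + (0, 2). λ = (2 - 25)/(0 - 12) ≡ 14/25 mod 37. 25⁻¹ ≡ 3 (mod 37) since 25·3 = 75 ≡ 1, so λ ≡ 5.
  x = λ² - 12 - 0 = 25 - 12 ≡ 13; y = λ·(12 - 13) - 25 ≡ 7. → (13, 7)
4G: (13, 7) + (0, 2). λ = (2 - 7)/(0 - 13) ≡ 32/24 mod 37. 24⁻¹ ≡ 17 (mod 37) since 24·17 = 408 ≡ 1, so λ ≡ 26.
  x = λ² - 13 - 0 = 676 - 13 ≡ 34; y = λ·(13 - 34) - 7 ≡ 2. → (34, 2)
4G = (34, 2).
Finally 4G + H:
(34, 2) + (13, 7). λ = (7 - 2)/(13 - 34) ≡ 5/16 mod 37. 16⁻¹ ≡ 7 (mod 37), so λ ≡ 35.
  x = λ² - 34 - 13 = 1225 - 47 ≡ 31; y = λ·(34 - 31) - 2 ≡ 29. → (31, 29)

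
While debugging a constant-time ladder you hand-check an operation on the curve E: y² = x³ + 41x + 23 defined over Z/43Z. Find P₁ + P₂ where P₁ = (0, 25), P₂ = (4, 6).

(32, 41)

(0, 25) + (4, 6). λ = (6 - 25)/(4 - 0) ≡ 24/4 mod 43. 4⁻¹ ≡ 11 (mod 43) since 4·11 = 44 ≡ 1, so λ ≡ 6.
  x = λ² - 0 - 4 = 36 - 4 ≡ 32; y = λ·(0 - 32) - 25 ≡ 41. → (32, 41)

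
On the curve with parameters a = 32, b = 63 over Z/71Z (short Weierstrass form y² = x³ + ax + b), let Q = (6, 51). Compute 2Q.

(18, 62)

tangent at (6, 51): λ = (3·6² + 32)/(2·51) ≡ 69/31. 31⁻¹ ≡ 55 (mod 71) since 31·55 = 1705 ≡ 1, so λ ≡ 69·55 ≡ 32.
  x = λ² - 6 - 6 = 1024 - 12 ≡ 18; y = λ·(6 - 18) - 51 ≡ 62. → (18, 62)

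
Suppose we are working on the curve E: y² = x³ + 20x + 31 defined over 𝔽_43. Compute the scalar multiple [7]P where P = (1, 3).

(28, 22)

Double-and-add on 7 = (111)₂. Start with P = (1, 3) for the leading 1-bit.
double: tangent at (1, 3): λ = (3·1² + 20)/(2·3) ≡ 23/6. 6⁻¹ ≡ 36 (mod 43) since 6·36 = 216 ≡ 1, so λ ≡ 23·36 ≡ 11.
  x = λ² - 1 - 1 = 121 - 2 ≡ 33; y = λ·(1 - 33) - 3 ≡ 32. → (33, 32)
add P: (33, 32) + (1, 3). λ = (3 - 32)/(1 - 33) ≡ 14/11 mod 43. 11⁻¹ ≡ 4 (mod 43) since 11·4 = 44 ≡ 1, so λ ≡ 13.
  x = λ² - 33 - 1 = 169 - 34 ≡ 6; y = λ·(33 - 6) - 32 ≡ 18. → (6, 18)
double: tangent at (6, 18): λ = (3·6² + 20)/(2·18) ≡ 42/36. 36⁻¹ ≡ 6 (mod 43), so λ ≡ 42·6 ≡ 37.
  x = λ² - 6 - 6 = 1369 - 12 ≡ 24; y = λ·(6 - 24) - 18 ≡ 4. → (24, 4)
add P: (24, 4) + (1, 3). λ = (3 - 4)/(1 - 24) ≡ 42/20 mod 43. 20⁻¹ ≡ 28 (mod 43), so λ ≡ 15.
  x = λ² - 24 - 1 = 225 - 25 ≡ 28; y = λ·(24 - 28) - 4 ≡ 22. → (28, 22)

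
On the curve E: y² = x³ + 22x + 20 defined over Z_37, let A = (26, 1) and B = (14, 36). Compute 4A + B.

(7, 31)

First 4A:
Double-and-add on 4 = (100)₂. Start with A = (26, 1) for the leading 1-bit.
double: tangent at (26, 1): λ = (3·26² + 22)/(2·1) ≡ 15/2. 2⁻¹ ≡ 19 (mod 37), so λ ≡ 15·19 ≡ 26.
  x = λ² - 26 - 26 = 676 - 52 ≡ 32; y = λ·(26 - 32) - 1 ≡ 28. → (32, 28)
double: tangent at (32, 28): λ = (3·32² + 22)/(2·28) ≡ 23/19. 19⁻¹ ≡ 2 (mod 37) since 19·2 = 38 ≡ 1, so λ ≡ 23·2 ≡ 9.
  x = λ² - 32 - 32 = 81 - 64 ≡ 17; y = λ·(32 - 17) - 28 ≡ 33. → (17, 33)
4A = (17, 33).
Finally 4A + B:
(17, 33) + (14, 36). λ = (36 - 33)/(14 - 17) ≡ 3/34 mod 37. 34⁻¹ ≡ 12 (mod 37) since 34·12 = 408 ≡ 1, so λ ≡ 36.
  x = λ² - 17 - 14 = 1296 - 31 ≡ 7; y = λ·(17 - 7) - 33 ≡ 31. → (7, 31)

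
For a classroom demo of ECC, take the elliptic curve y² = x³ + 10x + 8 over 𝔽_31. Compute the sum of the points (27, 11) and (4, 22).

(14, 3)

(27, 11) + (4, 22). λ = (22 - 11)/(4 - 27) ≡ 11/8 mod 31. 8⁻¹ ≡ 4 (mod 31), so λ ≡ 13.
  x = λ² - 27 - 4 = 169 - 31 ≡ 14; y = λ·(27 - 14) - 11 ≡ 3. → (14, 3)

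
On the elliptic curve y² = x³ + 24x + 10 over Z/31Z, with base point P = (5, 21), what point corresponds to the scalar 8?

(27, 25)

Repeated addition: build up to 8P.
2P: tangent at (5, 21): λ = (3·5² + 24)/(2·21) ≡ 6/11. 11⁻¹ ≡ 17 (mod 31), so λ ≡ 6·17 ≡ 9.
  x = λ² - 5 - 5 = 81 - 10 ≡ 9; y = λ·(5 - 9) - 21 ≡ 5. → (9, 5)
3P: (9, 5) + (5, 21). λ = (21 - 5)/(5 - 9) ≡ 16/27 mod 31. 27⁻¹ ≡ 23 (mod 31) since 27·23 = 621 ≡ 1, so λ ≡ 27.
  x = λ² - 9 - 5 = 729 - 14 ≡ 2; y = λ·(9 - 2) - 5 ≡ 29. → (2, 29)
4P: (2, 29) + (5, 21). λ = (21 - 29)/(5 - 2) ≡ 23/3 mod 31. 3⁻¹ ≡ 21 (mod 31), so λ ≡ 18.
  x = λ² - 2 - 5 = 324 - 7 ≡ 7; y = λ·(2 - 7) - 29 ≡ 5. → (7, 5)
5P: (7, 5) + (5, 21). λ = (21 - 5)/(5 - 7) ≡ 16/29 mod 31. 29⁻¹ ≡ 15 (mod 31) since 29·15 = 435 ≡ 1, so λ ≡ 23.
  x = λ² - 7 - 5 = 529 - 12 ≡ 21; y = λ·(7 - 21) - 5 ≡ 14. → (21, 14)
6P: (21, 14) + (5, 21). λ = (21 - 14)/(5 - 21) ≡ 7/15 mod 31. 15⁻¹ ≡ 29 (mod 31) since 15·29 = 435 ≡ 1, so λ ≡ 17.
  x = λ² - 21 - 5 = 289 - 26 ≡ 15; y = λ·(21 - 15) - 14 ≡ 26. → (15, 26)
7P: (15, 26) + (5, 21). λ = (21 - 26)/(5 - 15) ≡ 26/21 mod 31. 21⁻¹ ≡ 3 (mod 31) since 21·3 = 63 ≡ 1, so λ ≡ 16.
  x = λ² - 15 - 5 = 256 - 20 ≡ 19; y = λ·(15 - 19) - 26 ≡ 3. → (19, 3)
8P: (19, 3) + (5, 21). λ = (21 - 3)/(5 - 19) ≡ 18/17 mod 31. 17⁻¹ ≡ 11 (mod 31), so λ ≡ 12.
  x = λ² - 19 - 5 = 144 - 24 ≡ 27; y = λ·(19 - 27) - 3 ≡ 25. → (27, 25)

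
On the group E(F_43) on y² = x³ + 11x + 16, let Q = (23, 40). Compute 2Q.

(33, 29)

tangent at (23, 40): λ = (3·23² + 11)/(2·40) ≡ 7/37. 37⁻¹ ≡ 7 (mod 43) since 37·7 = 259 ≡ 1, so λ ≡ 7·7 ≡ 6.
  x = λ² - 23 - 23 = 36 - 46 ≡ 33; y = λ·(23 - 33) - 40 ≡ 29. → (33, 29)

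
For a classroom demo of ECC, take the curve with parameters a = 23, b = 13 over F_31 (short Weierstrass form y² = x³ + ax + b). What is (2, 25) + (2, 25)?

tangent at (2, 25): λ = (3·2² + 23)/(2·25) ≡ 4/19. 19⁻¹ ≡ 18 (mod 31), so λ ≡ 4·18 ≡ 10.
  x = λ² - 2 - 2 = 100 - 4 ≡ 3; y = λ·(2 - 3) - 25 ≡ 27. → (3, 27)

(3, 27)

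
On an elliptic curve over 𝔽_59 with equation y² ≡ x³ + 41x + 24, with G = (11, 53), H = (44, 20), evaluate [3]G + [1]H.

First 3G:
Repeated addition: build up to 3G.
2G: tangent at (11, 53): λ = (3·11² + 41)/(2·53) ≡ 50/47. 47⁻¹ ≡ 54 (mod 59), so λ ≡ 50·54 ≡ 45.
  x = λ² - 11 - 11 = 2025 - 22 ≡ 56; y = λ·(11 - 56) - 53 ≡ 46. → (56, 46)
3G: (56, 46) + (11, 53). λ = (53 - 46)/(11 - 56) ≡ 7/14 mod 59. 14⁻¹ ≡ 38 (mod 59) since 14·38 = 532 ≡ 1, so λ ≡ 30.
  x = λ² - 56 - 11 = 900 - 67 ≡ 7; y = λ·(56 - 7) - 46 ≡ 8. → (7, 8)
3G = (7, 8).
Finally 3G + H:
(7, 8) + (44, 20). λ = (20 - 8)/(44 - 7) ≡ 12/37 mod 59. 37⁻¹ ≡ 8 (mod 59), so λ ≡ 37.
  x = λ² - 7 - 44 = 1369 - 51 ≡ 20; y = λ·(7 - 20) - 8 ≡ 42. → (20, 42)

(20, 42)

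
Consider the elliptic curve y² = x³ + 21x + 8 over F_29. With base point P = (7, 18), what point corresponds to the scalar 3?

(27, 4)

Repeated addition: build up to 3P.
2P: tangent at (7, 18): λ = (3·7² + 21)/(2·18) ≡ 23/7. 7⁻¹ ≡ 25 (mod 29), so λ ≡ 23·25 ≡ 24.
  x = λ² - 7 - 7 = 576 - 14 ≡ 11; y = λ·(7 - 11) - 18 ≡ 2. → (11, 2)
3P: (11, 2) + (7, 18). λ = (18 - 2)/(7 - 11) ≡ 16/25 mod 29. 25⁻¹ ≡ 7 (mod 29), so λ ≡ 25.
  x = λ² - 11 - 7 = 625 - 18 ≡ 27; y = λ·(11 - 27) - 2 ≡ 4. → (27, 4)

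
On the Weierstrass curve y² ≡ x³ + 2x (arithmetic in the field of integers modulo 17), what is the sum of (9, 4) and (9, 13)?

O

The two points share x = 9 and their y-coordinates satisfy 4 + 13 ≡ 0 (mod 17), so they are inverses. Their sum is O.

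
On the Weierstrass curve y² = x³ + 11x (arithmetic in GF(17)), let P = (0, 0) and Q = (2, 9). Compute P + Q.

(14, 5)

(0, 0) + (2, 9). λ = (9 - 0)/(2 - 0) ≡ 9/2 mod 17. 2⁻¹ ≡ 9 (mod 17) since 2·9 = 18 ≡ 1, so λ ≡ 13.
  x = λ² - 0 - 2 = 169 - 2 ≡ 14; y = λ·(0 - 14) - 0 ≡ 5. → (14, 5)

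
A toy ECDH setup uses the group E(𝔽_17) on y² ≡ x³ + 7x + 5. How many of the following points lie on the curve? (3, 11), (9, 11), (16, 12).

1

(3, 11): 11² ≡ 2, rhs ≡ 2 → on.
(9, 11): 11² ≡ 2, rhs ≡ 15 → off.
(16, 12): 12² ≡ 8, rhs ≡ 14 → off.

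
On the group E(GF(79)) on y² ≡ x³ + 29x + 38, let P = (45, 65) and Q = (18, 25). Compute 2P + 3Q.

First 2P:
Repeated addition: build up to 2P.
2P: tangent at (45, 65): λ = (3·45² + 29)/(2·65) ≡ 21/51. 51⁻¹ ≡ 31 (mod 79), so λ ≡ 21·31 ≡ 19.
  x = λ² - 45 - 45 = 361 - 90 ≡ 34; y = λ·(45 - 34) - 65 ≡ 65. → (34, 65)
2P = (34, 65).
Next 3Q:
Repeated addition: build up to 3Q.
2Q: tangent at (18, 25): λ = (3·18² + 29)/(2·25) ≡ 53/50. 50⁻¹ ≡ 49 (mod 79), so λ ≡ 53·49 ≡ 69.
  x = λ² - 18 - 18 = 4761 - 36 ≡ 64; y = λ·(18 - 64) - 25 ≡ 40. → (64, 40)
3Q: (64, 40) + (18, 25). λ = (25 - 40)/(18 - 64) ≡ 64/33 mod 79. 33⁻¹ ≡ 12 (mod 79) since 33·12 = 396 ≡ 1, so λ ≡ 57.
  x = λ² - 64 - 18 = 3249 - 82 ≡ 7; y = λ·(64 - 7) - 40 ≡ 49. → (7, 49)
3Q = (7, 49).
Finally 2P + 3Q:
(34, 65) + (7, 49). λ = (49 - 65)/(7 - 34) ≡ 63/52 mod 79. 52⁻¹ ≡ 38 (mod 79) since 52·38 = 1976 ≡ 1, so λ ≡ 24.
  x = λ² - 34 - 7 = 576 - 41 ≡ 61; y = λ·(34 - 61) - 65 ≡ 77. → (61, 77)

(61, 77)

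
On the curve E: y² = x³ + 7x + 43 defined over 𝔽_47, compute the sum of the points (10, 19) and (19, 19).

(10, 19) + (19, 19). λ = (19 - 19)/(19 - 10) ≡ 0/9 mod 47. 9⁻¹ ≡ 21 (mod 47), so λ ≡ 0.
  x = λ² - 10 - 19 = 0 - 29 ≡ 18; y = λ·(10 - 18) - 19 ≡ 28. → (18, 28)

(18, 28)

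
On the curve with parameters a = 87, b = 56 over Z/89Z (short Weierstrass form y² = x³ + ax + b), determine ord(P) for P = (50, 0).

2

2P: (50, 0) + (50, 0): same x and y₁ ≡ -y₂, so the sum is O.
2P = O, so the order is 2.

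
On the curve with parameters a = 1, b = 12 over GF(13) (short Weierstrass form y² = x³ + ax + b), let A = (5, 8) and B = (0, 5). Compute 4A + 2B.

First 4A:
Repeated addition: build up to 4A.
2A: tangent at (5, 8): λ = (3·5² + 1)/(2·8) ≡ 11/3. 3⁻¹ ≡ 9 (mod 13), so λ ≡ 11·9 ≡ 8.
  x = λ² - 5 - 5 = 64 - 10 ≡ 2; y = λ·(5 - 2) - 8 ≡ 3. → (2, 3)
3A: (2, 3) + (5, 8). λ = (8 - 3)/(5 - 2) ≡ 5/3 mod 13. 3⁻¹ ≡ 9 (mod 13) since 3·9 = 27 ≡ 1, so λ ≡ 6.
  x = λ² - 2 - 5 = 36 - 7 ≡ 3; y = λ·(2 - 3) - 3 ≡ 4. → (3, 4)
4A: (3, 4) + (5, 8). λ = (8 - 4)/(5 - 3) ≡ 4/2 mod 13. 2⁻¹ ≡ 7 (mod 13), so λ ≡ 2.
  x = λ² - 3 - 5 = 4 - 8 ≡ 9; y = λ·(3 - 9) - 4 ≡ 10. → (9, 10)
4A = (9, 10).
Next 2B:
Repeated addition: build up to 2B.
2B: tangent at (0, 5): λ = (3·0² + 1)/(2·5) ≡ 1/10. 10⁻¹ ≡ 4 (mod 13), so λ ≡ 1·4 ≡ 4.
  x = λ² - 0 - 0 = 16 - 0 ≡ 3; y = λ·(0 - 3) - 5 ≡ 9. → (3, 9)
2B = (3, 9).
Finally 4A + 2B:
(9, 10) + (3, 9). λ = (9 - 10)/(3 - 9) ≡ 12/7 mod 13. 7⁻¹ ≡ 2 (mod 13), so λ ≡ 11.
  x = λ² - 9 - 3 = 121 - 12 ≡ 5; y = λ·(9 - 5) - 10 ≡ 8. → (5, 8)

(5, 8)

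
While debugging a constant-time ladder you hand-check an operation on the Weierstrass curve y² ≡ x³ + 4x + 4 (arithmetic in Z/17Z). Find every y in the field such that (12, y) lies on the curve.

x³ + 4x + 4 = 1780 ≡ 12 (mod 17).
12 is a non-residue mod 17; no y exists.

none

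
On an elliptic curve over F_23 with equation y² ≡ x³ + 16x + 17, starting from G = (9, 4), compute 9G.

(9, 19)

Repeated addition: build up to 9G.
2G: tangent at (9, 4): λ = (3·9² + 16)/(2·4) ≡ 6/8. 8⁻¹ ≡ 3 (mod 23) since 8·3 = 24 ≡ 1, so λ ≡ 6·3 ≡ 18.
  x = λ² - 9 - 9 = 324 - 18 ≡ 7; y = λ·(9 - 7) - 4 ≡ 9. → (7, 9)
3G: (7, 9) + (9, 4). λ = (4 - 9)/(9 - 7) ≡ 18/2 mod 23. 2⁻¹ ≡ 12 (mod 23) since 2·12 = 24 ≡ 1, so λ ≡ 9.
  x = λ² - 7 - 9 = 81 - 16 ≡ 19; y = λ·(7 - 19) - 9 ≡ 21. → (19, 21)
4G: (19, 21) + (9, 4). λ = (4 - 21)/(9 - 19) ≡ 6/13 mod 23. 13⁻¹ ≡ 16 (mod 23), so λ ≡ 4.
  x = λ² - 19 - 9 = 16 - 28 ≡ 11; y = λ·(19 - 11) - 21 ≡ 11. → (11, 11)
5G: (11, 11) + (9, 4). λ = (4 - 11)/(9 - 11) ≡ 16/21 mod 23. 21⁻¹ ≡ 11 (mod 23) since 21·11 = 231 ≡ 1, so λ ≡ 15.
  x = λ² - 11 - 9 = 225 - 20 ≡ 21; y = λ·(11 - 21) - 11 ≡ 0. → (21, 0)
6G: (21, 0) + (9, 4). λ = (4 - 0)/(9 - 21) ≡ 4/11 mod 23. 11⁻¹ ≡ 21 (mod 23) since 11·21 = 231 ≡ 1, so λ ≡ 15.
  x = λ² - 21 - 9 = 225 - 30 ≡ 11; y = λ·(21 - 11) - 0 ≡ 12. → (11, 12)
7G: (11, 12) + (9, 4). λ = (4 - 12)/(9 - 11) ≡ 15/21 mod 23. 21⁻¹ ≡ 11 (mod 23), so λ ≡ 4.
  x = λ² - 11 - 9 = 16 - 20 ≡ 19; y = λ·(11 - 19) - 12 ≡ 2. → (19, 2)
8G: (19, 2) + (9, 4). λ = (4 - 2)/(9 - 19) ≡ 2/13 mod 23. 13⁻¹ ≡ 16 (mod 23) since 13·16 = 208 ≡ 1, so λ ≡ 9.
  x = λ² - 19 - 9 = 81 - 28 ≡ 7; y = λ·(19 - 7) - 2 ≡ 14. → (7, 14)
9G: (7, 14) + (9, 4). λ = (4 - 14)/(9 - 7) ≡ 13/2 mod 23. 2⁻¹ ≡ 12 (mod 23), so λ ≡ 18.
  x = λ² - 7 - 9 = 324 - 16 ≡ 9; y = λ·(7 - 9) - 14 ≡ 19. → (9, 19)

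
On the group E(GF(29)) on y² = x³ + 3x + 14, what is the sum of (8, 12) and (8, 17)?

O

The two points share x = 8 and their y-coordinates satisfy 12 + 17 ≡ 0 (mod 29), so they are inverses. Their sum is 𝒪.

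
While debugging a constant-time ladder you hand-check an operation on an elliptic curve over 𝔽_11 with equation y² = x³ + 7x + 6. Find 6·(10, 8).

(6, 0)

Write Q = (10, 8).
Repeated addition: build up to 6Q.
2Q: tangent at (10, 8): λ = (3·10² + 7)/(2·8) ≡ 10/5. 5⁻¹ ≡ 9 (mod 11) since 5·9 = 45 ≡ 1, so λ ≡ 10·9 ≡ 2.
  x = λ² - 10 - 10 = 4 - 20 ≡ 6; y = λ·(10 - 6) - 8 ≡ 0. → (6, 0)
3Q: (6, 0) + (10, 8). λ = (8 - 0)/(10 - 6) ≡ 8/4 mod 11. 4⁻¹ ≡ 3 (mod 11) since 4·3 = 12 ≡ 1, so λ ≡ 2.
  x = λ² - 6 - 10 = 4 - 16 ≡ 10; y = λ·(6 - 10) - 0 ≡ 3. → (10, 3)
4Q: (10, 3) + (10, 8): same x and y₁ ≡ -y₂, so the sum is the point at infinity.
5Q: the point at infinity + (10, 8) = (10, 8) (identity).
6Q: tangent at (10, 8): λ = (3·10² + 7)/(2·8) ≡ 10/5. 5⁻¹ ≡ 9 (mod 11) since 5·9 = 45 ≡ 1, so λ ≡ 10·9 ≡ 2.
  x = λ² - 10 - 10 = 4 - 20 ≡ 6; y = λ·(10 - 6) - 8 ≡ 0. → (6, 0)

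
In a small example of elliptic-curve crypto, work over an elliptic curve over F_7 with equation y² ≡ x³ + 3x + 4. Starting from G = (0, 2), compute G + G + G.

Repeated addition: build up to 3G.
2G: tangent at (0, 2): λ = (3·0² + 3)/(2·2) ≡ 3/4. 4⁻¹ ≡ 2 (mod 7) since 4·2 = 8 ≡ 1, so λ ≡ 3·2 ≡ 6.
  x = λ² - 0 - 0 = 36 - 0 ≡ 1; y = λ·(0 - 1) - 2 ≡ 6. → (1, 6)
3G: (1, 6) + (0, 2). λ = (2 - 6)/(0 - 1) ≡ 3/6 mod 7. 6⁻¹ ≡ 6 (mod 7), so λ ≡ 4.
  x = λ² - 1 - 0 = 16 - 1 ≡ 1; y = λ·(1 - 1) - 6 ≡ 1. → (1, 1)

(1, 1)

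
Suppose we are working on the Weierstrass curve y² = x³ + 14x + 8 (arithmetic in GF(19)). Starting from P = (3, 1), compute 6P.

(3, 1)

Double-and-add on 6 = (110)₂. Start with P = (3, 1) for the leading 1-bit.
double: tangent at (3, 1): λ = (3·3² + 14)/(2·1) ≡ 3/2. 2⁻¹ ≡ 10 (mod 19), so λ ≡ 3·10 ≡ 11.
  x = λ² - 3 - 3 = 121 - 6 ≡ 1; y = λ·(3 - 1) - 1 ≡ 2. → (1, 2)
add P: (1, 2) + (3, 1). λ = (1 - 2)/(3 - 1) ≡ 18/2 mod 19. 2⁻¹ ≡ 10 (mod 19) since 2·10 = 20 ≡ 1, so λ ≡ 9.
  x = λ² - 1 - 3 = 81 - 4 ≡ 1; y = λ·(1 - 1) - 2 ≡ 17. → (1, 17)
double: tangent at (1, 17): λ = (3·1² + 14)/(2·17) ≡ 17/15. 15⁻¹ ≡ 14 (mod 19), so λ ≡ 17·14 ≡ 10.
  x = λ² - 1 - 1 = 100 - 2 ≡ 3; y = λ·(1 - 3) - 17 ≡ 1. → (3, 1)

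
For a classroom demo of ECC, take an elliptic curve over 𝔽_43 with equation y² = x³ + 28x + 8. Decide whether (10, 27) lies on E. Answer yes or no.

yes

y² = 27² ≡ 41; x³ + 28x + 8 = 1288 ≡ 41 (mod 43). 41 = 41.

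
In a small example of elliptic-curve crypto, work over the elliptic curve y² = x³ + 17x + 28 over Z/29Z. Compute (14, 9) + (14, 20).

The two points share x = 14 and their y-coordinates satisfy 9 + 20 ≡ 0 (mod 29), so they are inverses. Their sum is ∞.

O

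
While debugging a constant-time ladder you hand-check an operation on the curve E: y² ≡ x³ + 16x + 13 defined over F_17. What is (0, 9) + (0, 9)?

(1, 9)

tangent at (0, 9): λ = (3·0² + 16)/(2·9) ≡ 16/1. 1⁻¹ ≡ 1 (mod 17) since 1·1 = 1 ≡ 1, so λ ≡ 16·1 ≡ 16.
  x = λ² - 0 - 0 = 256 - 0 ≡ 1; y = λ·(0 - 1) - 9 ≡ 9. → (1, 9)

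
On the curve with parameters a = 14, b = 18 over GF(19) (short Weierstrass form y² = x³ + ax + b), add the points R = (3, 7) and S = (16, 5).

(3, 7) + (16, 5). λ = (5 - 7)/(16 - 3) ≡ 17/13 mod 19. 13⁻¹ ≡ 3 (mod 19), so λ ≡ 13.
  x = λ² - 3 - 16 = 169 - 19 ≡ 17; y = λ·(3 - 17) - 7 ≡ 1. → (17, 1)

(17, 1)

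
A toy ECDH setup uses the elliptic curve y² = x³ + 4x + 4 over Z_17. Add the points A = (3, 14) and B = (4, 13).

(3, 14) + (4, 13). λ = (13 - 14)/(4 - 3) ≡ 16/1 mod 17. 1⁻¹ ≡ 1 (mod 17) since 1·1 = 1 ≡ 1, so λ ≡ 16.
  x = λ² - 3 - 4 = 256 - 7 ≡ 11; y = λ·(3 - 11) - 14 ≡ 11. → (11, 11)

(11, 11)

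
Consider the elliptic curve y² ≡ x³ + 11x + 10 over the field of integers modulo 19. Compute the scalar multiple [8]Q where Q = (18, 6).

Double-and-add on 8 = (1000)₂. Start with Q = (18, 6) for the leading 1-bit.
double: tangent at (18, 6): λ = (3·18² + 11)/(2·6) ≡ 14/12. 12⁻¹ ≡ 8 (mod 19), so λ ≡ 14·8 ≡ 17.
  x = λ² - 18 - 18 = 289 - 36 ≡ 6; y = λ·(18 - 6) - 6 ≡ 8. → (6, 8)
double: tangent at (6, 8): λ = (3·6² + 11)/(2·8) ≡ 5/16. 16⁻¹ ≡ 6 (mod 19), so λ ≡ 5·6 ≡ 11.
  x = λ² - 6 - 6 = 121 - 12 ≡ 14; y = λ·(6 - 14) - 8 ≡ 18. → (14, 18)
double: tangent at (14, 18): λ = (3·14² + 11)/(2·18) ≡ 10/17. 17⁻¹ ≡ 9 (mod 19), so λ ≡ 10·9 ≡ 14.
  x = λ² - 14 - 14 = 196 - 28 ≡ 16; y = λ·(14 - 16) - 18 ≡ 11. → (16, 11)

(16, 11)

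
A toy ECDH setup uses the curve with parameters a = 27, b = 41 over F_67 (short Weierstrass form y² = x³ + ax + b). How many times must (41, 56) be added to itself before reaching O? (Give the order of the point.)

2P: tangent at (41, 56): λ = (3·41² + 27)/(2·56) ≡ 45/45. 45⁻¹ ≡ 3 (mod 67), so λ ≡ 45·3 ≡ 1.
  x = λ² - 41 - 41 = 1 - 82 ≡ 53; y = λ·(41 - 53) - 56 ≡ 66. → (53, 66)
3P: (53, 66) + (41, 56). λ = (56 - 66)/(41 - 53) ≡ 57/55 mod 67. 55⁻¹ ≡ 39 (mod 67), so λ ≡ 12.
  x = λ² - 53 - 41 = 144 - 94 ≡ 50; y = λ·(53 - 50) - 66 ≡ 37. → (50, 37)
4P: (50, 37) + (41, 56). λ = (56 - 37)/(41 - 50) ≡ 19/58 mod 67. 58⁻¹ ≡ 52 (mod 67), so λ ≡ 50.
  x = λ² - 50 - 41 = 2500 - 91 ≡ 64; y = λ·(50 - 64) - 37 ≡ 0. → (64, 0)
5P: (64, 0) + (41, 56). λ = (56 - 0)/(41 - 64) ≡ 56/44 mod 67. 44⁻¹ ≡ 32 (mod 67), so λ ≡ 50.
  x = λ² - 64 - 41 = 2500 - 105 ≡ 50; y = λ·(64 - 50) - 0 ≡ 30. → (50, 30)
6P: (50, 30) + (41, 56). λ = (56 - 30)/(41 - 50) ≡ 26/58 mod 67. 58⁻¹ ≡ 52 (mod 67), so λ ≡ 12.
  x = λ² - 50 - 41 = 144 - 91 ≡ 53; y = λ·(50 - 53) - 30 ≡ 1. → (53, 1)
7P: (53, 1) + (41, 56). λ = (56 - 1)/(41 - 53) ≡ 55/55 mod 67. 55⁻¹ ≡ 39 (mod 67), so λ ≡ 1.
  x = λ² - 53 - 41 = 1 - 94 ≡ 41; y = λ·(53 - 41) - 1 ≡ 11. → (41, 11)
8P: (41, 11) + (41, 56): same x and y₁ ≡ -y₂, so the sum is O.
8P = O, so the order is 8.

8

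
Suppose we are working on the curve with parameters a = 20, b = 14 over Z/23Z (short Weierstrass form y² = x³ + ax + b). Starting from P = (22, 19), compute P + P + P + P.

Repeated addition: build up to 4P.
2P: tangent at (22, 19): λ = (3·22² + 20)/(2·19) ≡ 0/15. 15⁻¹ ≡ 20 (mod 23), so λ ≡ 0·20 ≡ 0.
  x = λ² - 22 - 22 = 0 - 44 ≡ 2; y = λ·(22 - 2) - 19 ≡ 4. → (2, 4)
3P: (2, 4) + (22, 19). λ = (19 - 4)/(22 - 2) ≡ 15/20 mod 23. 20⁻¹ ≡ 15 (mod 23) since 20·15 = 300 ≡ 1, so λ ≡ 18.
  x = λ² - 2 - 22 = 324 - 24 ≡ 1; y = λ·(2 - 1) - 4 ≡ 14. → (1, 14)
4P: (1, 14) + (22, 19). λ = (19 - 14)/(22 - 1) ≡ 5/21 mod 23. 21⁻¹ ≡ 11 (mod 23) since 21·11 = 231 ≡ 1, so λ ≡ 9.
  x = λ² - 1 - 22 = 81 - 23 ≡ 12; y = λ·(1 - 12) - 14 ≡ 2. → (12, 2)

(12, 2)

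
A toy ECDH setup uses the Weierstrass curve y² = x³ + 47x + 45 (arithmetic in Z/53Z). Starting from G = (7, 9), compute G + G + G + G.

(13, 16)

Double-and-add on 4 = (100)₂. Start with G = (7, 9) for the leading 1-bit.
double: tangent at (7, 9): λ = (3·7² + 47)/(2·9) ≡ 35/18. 18⁻¹ ≡ 3 (mod 53), so λ ≡ 35·3 ≡ 52.
  x = λ² - 7 - 7 = 2704 - 14 ≡ 40; y = λ·(7 - 40) - 9 ≡ 24. → (40, 24)
double: tangent at (40, 24): λ = (3·40² + 47)/(2·24) ≡ 24/48. 48⁻¹ ≡ 21 (mod 53) since 48·21 = 1008 ≡ 1, so λ ≡ 24·21 ≡ 27.
  x = λ² - 40 - 40 = 729 - 80 ≡ 13; y = λ·(40 - 13) - 24 ≡ 16. → (13, 16)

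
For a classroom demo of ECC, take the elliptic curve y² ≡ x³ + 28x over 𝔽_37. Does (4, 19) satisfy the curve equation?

yes

y² = 19² ≡ 28; x³ + 28x + 0 = 176 ≡ 28 (mod 37). 28 = 28.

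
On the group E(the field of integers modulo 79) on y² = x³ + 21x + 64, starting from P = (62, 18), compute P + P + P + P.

(41, 57)

Repeated addition: build up to 4P.
2P: tangent at (62, 18): λ = (3·62² + 21)/(2·18) ≡ 19/36. 36⁻¹ ≡ 11 (mod 79), so λ ≡ 19·11 ≡ 51.
  x = λ² - 62 - 62 = 2601 - 124 ≡ 28; y = λ·(62 - 28) - 18 ≡ 57. → (28, 57)
3P: (28, 57) + (62, 18). λ = (18 - 57)/(62 - 28) ≡ 40/34 mod 79. 34⁻¹ ≡ 7 (mod 79), so λ ≡ 43.
  x = λ² - 28 - 62 = 1849 - 90 ≡ 21; y = λ·(28 - 21) - 57 ≡ 7. → (21, 7)
4P: (21, 7) + (62, 18). λ = (18 - 7)/(62 - 21) ≡ 11/41 mod 79. 41⁻¹ ≡ 27 (mod 79) since 41·27 = 1107 ≡ 1, so λ ≡ 60.
  x = λ² - 21 - 62 = 3600 - 83 ≡ 41; y = λ·(21 - 41) - 7 ≡ 57. → (41, 57)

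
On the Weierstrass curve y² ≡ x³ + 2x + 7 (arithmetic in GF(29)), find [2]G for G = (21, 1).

tangent at (21, 1): λ = (3·21² + 2)/(2·1) ≡ 20/2. 2⁻¹ ≡ 15 (mod 29) since 2·15 = 30 ≡ 1, so λ ≡ 20·15 ≡ 10.
  x = λ² - 21 - 21 = 100 - 42 ≡ 0; y = λ·(21 - 0) - 1 ≡ 6. → (0, 6)

(0, 6)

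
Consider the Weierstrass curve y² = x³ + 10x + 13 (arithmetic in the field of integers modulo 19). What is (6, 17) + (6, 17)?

tangent at (6, 17): λ = (3·6² + 10)/(2·17) ≡ 4/15. 15⁻¹ ≡ 14 (mod 19) since 15·14 = 210 ≡ 1, so λ ≡ 4·14 ≡ 18.
  x = λ² - 6 - 6 = 324 - 12 ≡ 8; y = λ·(6 - 8) - 17 ≡ 4. → (8, 4)

(8, 4)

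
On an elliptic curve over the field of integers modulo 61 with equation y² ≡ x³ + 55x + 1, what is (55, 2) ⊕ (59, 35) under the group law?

(55, 2) + (59, 35). λ = (35 - 2)/(59 - 55) ≡ 33/4 mod 61. 4⁻¹ ≡ 46 (mod 61) since 4·46 = 184 ≡ 1, so λ ≡ 54.
  x = λ² - 55 - 59 = 2916 - 114 ≡ 57; y = λ·(55 - 57) - 2 ≡ 12. → (57, 12)

(57, 12)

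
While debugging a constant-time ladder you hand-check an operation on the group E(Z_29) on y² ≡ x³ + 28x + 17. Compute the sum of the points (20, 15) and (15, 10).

(20, 15) + (15, 10). λ = (10 - 15)/(15 - 20) ≡ 24/24 mod 29. 24⁻¹ ≡ 23 (mod 29), so λ ≡ 1.
  x = λ² - 20 - 15 = 1 - 35 ≡ 24; y = λ·(20 - 24) - 15 ≡ 10. → (24, 10)

(24, 10)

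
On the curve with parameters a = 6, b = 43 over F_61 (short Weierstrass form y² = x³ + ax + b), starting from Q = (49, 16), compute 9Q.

(10, 26)

Repeated addition: build up to 9Q.
2Q: tangent at (49, 16): λ = (3·49² + 6)/(2·16) ≡ 11/32. 32⁻¹ ≡ 21 (mod 61), so λ ≡ 11·21 ≡ 48.
  x = λ² - 49 - 49 = 2304 - 98 ≡ 10; y = λ·(49 - 10) - 16 ≡ 26. → (10, 26)
3Q: (10, 26) + (49, 16). λ = (16 - 26)/(49 - 10) ≡ 51/39 mod 61. 39⁻¹ ≡ 36 (mod 61) since 39·36 = 1404 ≡ 1, so λ ≡ 6.
  x = λ² - 10 - 49 = 36 - 59 ≡ 38; y = λ·(10 - 38) - 26 ≡ 50. → (38, 50)
4Q: (38, 50) + (49, 16). λ = (16 - 50)/(49 - 38) ≡ 27/11 mod 61. 11⁻¹ ≡ 50 (mod 61) since 11·50 = 550 ≡ 1, so λ ≡ 8.
  x = λ² - 38 - 49 = 64 - 87 ≡ 38; y = λ·(38 - 38) - 50 ≡ 11. → (38, 11)
5Q: (38, 11) + (49, 16). λ = (16 - 11)/(49 - 38) ≡ 5/11 mod 61. 11⁻¹ ≡ 50 (mod 61) since 11·50 = 550 ≡ 1, so λ ≡ 6.
  x = λ² - 38 - 49 = 36 - 87 ≡ 10; y = λ·(38 - 10) - 11 ≡ 35. → (10, 35)
6Q: (10, 35) + (49, 16). λ = (16 - 35)/(49 - 10) ≡ 42/39 mod 61. 39⁻¹ ≡ 36 (mod 61), so λ ≡ 48.
  x = λ² - 10 - 49 = 2304 - 59 ≡ 49; y = λ·(10 - 49) - 35 ≡ 45. → (49, 45)
7Q: (49, 45) + (49, 16): same x and y₁ ≡ -y₂, so the sum is 𝒪.
8Q: 𝒪 + (49, 16) = (49, 16) (identity).
9Q: tangent at (49, 16): λ = (3·49² + 6)/(2·16) ≡ 11/32. 32⁻¹ ≡ 21 (mod 61) since 32·21 = 672 ≡ 1, so λ ≡ 11·21 ≡ 48.
  x = λ² - 49 - 49 = 2304 - 98 ≡ 10; y = λ·(49 - 10) - 16 ≡ 26. → (10, 26)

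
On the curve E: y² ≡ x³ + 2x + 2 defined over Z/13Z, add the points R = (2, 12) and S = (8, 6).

(2, 12) + (8, 6). λ = (6 - 12)/(8 - 2) ≡ 7/6 mod 13. 6⁻¹ ≡ 11 (mod 13), so λ ≡ 12.
  x = λ² - 2 - 8 = 144 - 10 ≡ 4; y = λ·(2 - 4) - 12 ≡ 3. → (4, 3)

(4, 3)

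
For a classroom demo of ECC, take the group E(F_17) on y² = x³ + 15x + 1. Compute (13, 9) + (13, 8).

O

The two points share x = 13 and their y-coordinates satisfy 9 + 8 ≡ 0 (mod 17), so they are inverses. Their sum is O.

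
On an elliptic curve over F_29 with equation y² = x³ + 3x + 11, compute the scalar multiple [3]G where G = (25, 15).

(14, 10)

Repeated addition: build up to 3G.
2G: tangent at (25, 15): λ = (3·25² + 3)/(2·15) ≡ 22/1. 1⁻¹ ≡ 1 (mod 29), so λ ≡ 22·1 ≡ 22.
  x = λ² - 25 - 25 = 484 - 50 ≡ 28; y = λ·(25 - 28) - 15 ≡ 6. → (28, 6)
3G: (28, 6) + (25, 15). λ = (15 - 6)/(25 - 28) ≡ 9/26 mod 29. 26⁻¹ ≡ 19 (mod 29), so λ ≡ 26.
  x = λ² - 28 - 25 = 676 - 53 ≡ 14; y = λ·(28 - 14) - 6 ≡ 10. → (14, 10)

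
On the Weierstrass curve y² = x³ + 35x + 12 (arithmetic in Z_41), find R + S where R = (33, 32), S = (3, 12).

(33, 32) + (3, 12). λ = (12 - 32)/(3 - 33) ≡ 21/11 mod 41. 11⁻¹ ≡ 15 (mod 41) since 11·15 = 165 ≡ 1, so λ ≡ 28.
  x = λ² - 33 - 3 = 784 - 36 ≡ 10; y = λ·(33 - 10) - 32 ≡ 38. → (10, 38)

(10, 38)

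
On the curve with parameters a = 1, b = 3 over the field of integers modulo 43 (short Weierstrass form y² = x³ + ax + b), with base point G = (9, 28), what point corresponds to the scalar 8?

(12, 18)

Double-and-add on 8 = (1000)₂. Start with G = (9, 28) for the leading 1-bit.
double: tangent at (9, 28): λ = (3·9² + 1)/(2·28) ≡ 29/13. 13⁻¹ ≡ 10 (mod 43), so λ ≡ 29·10 ≡ 32.
  x = λ² - 9 - 9 = 1024 - 18 ≡ 17; y = λ·(9 - 17) - 28 ≡ 17. → (17, 17)
double: tangent at (17, 17): λ = (3·17² + 1)/(2·17) ≡ 8/34. 34⁻¹ ≡ 19 (mod 43) since 34·19 = 646 ≡ 1, so λ ≡ 8·19 ≡ 23.
  x = λ² - 17 - 17 = 529 - 34 ≡ 22; y = λ·(17 - 22) - 17 ≡ 40. → (22, 40)
double: tangent at (22, 40): λ = (3·22² + 1)/(2·40) ≡ 34/37. 37⁻¹ ≡ 7 (mod 43), so λ ≡ 34·7 ≡ 23.
  x = λ² - 22 - 22 = 529 - 44 ≡ 12; y = λ·(22 - 12) - 40 ≡ 18. → (12, 18)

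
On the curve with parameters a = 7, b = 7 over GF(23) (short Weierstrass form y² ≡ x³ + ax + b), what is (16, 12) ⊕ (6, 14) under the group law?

(16, 12) + (6, 14). λ = (14 - 12)/(6 - 16) ≡ 2/13 mod 23. 13⁻¹ ≡ 16 (mod 23) since 13·16 = 208 ≡ 1, so λ ≡ 9.
  x = λ² - 16 - 6 = 81 - 22 ≡ 13; y = λ·(16 - 13) - 12 ≡ 15. → (13, 15)

(13, 15)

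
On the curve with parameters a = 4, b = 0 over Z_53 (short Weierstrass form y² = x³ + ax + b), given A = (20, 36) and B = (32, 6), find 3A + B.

First 3A:
Repeated addition: build up to 3A.
2A: tangent at (20, 36): λ = (3·20² + 4)/(2·36) ≡ 38/19. 19⁻¹ ≡ 14 (mod 53), so λ ≡ 38·14 ≡ 2.
  x = λ² - 20 - 20 = 4 - 40 ≡ 17; y = λ·(20 - 17) - 36 ≡ 23. → (17, 23)
3A: (17, 23) + (20, 36). λ = (36 - 23)/(20 - 17) ≡ 13/3 mod 53. 3⁻¹ ≡ 18 (mod 53) since 3·18 = 54 ≡ 1, so λ ≡ 22.
  x = λ² - 17 - 20 = 484 - 37 ≡ 23; y = λ·(17 - 23) - 23 ≡ 4. → (23, 4)
3A = (23, 4).
Finally 3A + B:
(23, 4) + (32, 6). λ = (6 - 4)/(32 - 23) ≡ 2/9 mod 53. 9⁻¹ ≡ 6 (mod 53) since 9·6 = 54 ≡ 1, so λ ≡ 12.
  x = λ² - 23 - 32 = 144 - 55 ≡ 36; y = λ·(23 - 36) - 4 ≡ 52. → (36, 52)

(36, 52)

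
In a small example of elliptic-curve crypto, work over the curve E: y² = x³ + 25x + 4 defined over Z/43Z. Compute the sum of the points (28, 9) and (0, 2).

(7, 7)

(28, 9) + (0, 2). λ = (2 - 9)/(0 - 28) ≡ 36/15 mod 43. 15⁻¹ ≡ 23 (mod 43) since 15·23 = 345 ≡ 1, so λ ≡ 11.
  x = λ² - 28 - 0 = 121 - 28 ≡ 7; y = λ·(28 - 7) - 9 ≡ 7. → (7, 7)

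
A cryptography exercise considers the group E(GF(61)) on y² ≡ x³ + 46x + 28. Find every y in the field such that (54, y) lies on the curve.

x³ + 46x + 28 = 159976 ≡ 34 (mod 61).
Square roots of 34 mod 61: 20 and 41 (since 20² = 400 ≡ 34).

20, 41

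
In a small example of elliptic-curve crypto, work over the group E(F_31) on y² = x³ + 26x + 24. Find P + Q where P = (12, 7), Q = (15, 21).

(12, 24)

(12, 7) + (15, 21). λ = (21 - 7)/(15 - 12) ≡ 14/3 mod 31. 3⁻¹ ≡ 21 (mod 31) since 3·21 = 63 ≡ 1, so λ ≡ 15.
  x = λ² - 12 - 15 = 225 - 27 ≡ 12; y = λ·(12 - 12) - 7 ≡ 24. → (12, 24)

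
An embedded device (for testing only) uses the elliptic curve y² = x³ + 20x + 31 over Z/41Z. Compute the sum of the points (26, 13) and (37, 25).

(29, 21)

(26, 13) + (37, 25). λ = (25 - 13)/(37 - 26) ≡ 12/11 mod 41. 11⁻¹ ≡ 15 (mod 41), so λ ≡ 16.
  x = λ² - 26 - 37 = 256 - 63 ≡ 29; y = λ·(26 - 29) - 13 ≡ 21. → (29, 21)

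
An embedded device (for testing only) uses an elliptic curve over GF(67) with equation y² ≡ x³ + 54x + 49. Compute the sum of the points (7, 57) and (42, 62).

(7, 57) + (42, 62). λ = (62 - 57)/(42 - 7) ≡ 5/35 mod 67. 35⁻¹ ≡ 23 (mod 67) since 35·23 = 805 ≡ 1, so λ ≡ 48.
  x = λ² - 7 - 42 = 2304 - 49 ≡ 44; y = λ·(7 - 44) - 57 ≡ 43. → (44, 43)

(44, 43)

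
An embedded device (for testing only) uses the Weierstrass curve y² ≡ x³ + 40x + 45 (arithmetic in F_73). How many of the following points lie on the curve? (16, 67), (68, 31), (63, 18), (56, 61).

(16, 67): 67² ≡ 36, rhs ≡ 36 → on.
(68, 31): 31² ≡ 12, rhs ≡ 12 → on.
(63, 18): 18² ≡ 32, rhs ≡ 32 → on.
(56, 61): 61² ≡ 71, rhs ≡ 0 → off.

3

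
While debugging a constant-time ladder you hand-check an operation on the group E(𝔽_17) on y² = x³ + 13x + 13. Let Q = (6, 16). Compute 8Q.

Double-and-add on 8 = (1000)₂. Start with Q = (6, 16) for the leading 1-bit.
double: tangent at (6, 16): λ = (3·6² + 13)/(2·16) ≡ 2/15. 15⁻¹ ≡ 8 (mod 17), so λ ≡ 2·8 ≡ 16.
  x = λ² - 6 - 6 = 256 - 12 ≡ 6; y = λ·(6 - 6) - 16 ≡ 1. → (6, 1)
double: tangent at (6, 1): λ = (3·6² + 13)/(2·1) ≡ 2/2. 2⁻¹ ≡ 9 (mod 17), so λ ≡ 2·9 ≡ 1.
  x = λ² - 6 - 6 = 1 - 12 ≡ 6; y = λ·(6 - 6) - 1 ≡ 16. → (6, 16)
double: tangent at (6, 16): λ = (3·6² + 13)/(2·16) ≡ 2/15. 15⁻¹ ≡ 8 (mod 17), so λ ≡ 2·8 ≡ 16.
  x = λ² - 6 - 6 = 256 - 12 ≡ 6; y = λ·(6 - 6) - 16 ≡ 1. → (6, 1)

(6, 1)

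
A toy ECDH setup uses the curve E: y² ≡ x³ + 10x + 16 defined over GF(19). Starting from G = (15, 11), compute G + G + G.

(17, 8)

Repeated addition: build up to 3G.
2G: tangent at (15, 11): λ = (3·15² + 10)/(2·11) ≡ 1/3. 3⁻¹ ≡ 13 (mod 19), so λ ≡ 1·13 ≡ 13.
  x = λ² - 15 - 15 = 169 - 30 ≡ 6; y = λ·(15 - 6) - 11 ≡ 11. → (6, 11)
3G: (6, 11) + (15, 11). λ = (11 - 11)/(15 - 6) ≡ 0/9 mod 19. 9⁻¹ ≡ 17 (mod 19) since 9·17 = 153 ≡ 1, so λ ≡ 0.
  x = λ² - 6 - 15 = 0 - 21 ≡ 17; y = λ·(6 - 17) - 11 ≡ 8. → (17, 8)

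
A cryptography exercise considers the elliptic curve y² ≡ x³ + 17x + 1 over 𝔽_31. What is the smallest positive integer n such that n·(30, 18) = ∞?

9

2P: tangent at (30, 18): λ = (3·30² + 17)/(2·18) ≡ 20/5. 5⁻¹ ≡ 25 (mod 31), so λ ≡ 20·25 ≡ 4.
  x = λ² - 30 - 30 = 16 - 60 ≡ 18; y = λ·(30 - 18) - 18 ≡ 30. → (18, 30)
3P: (18, 30) + (30, 18). λ = (18 - 30)/(30 - 18) ≡ 19/12 mod 31. 12⁻¹ ≡ 13 (mod 31), so λ ≡ 30.
  x = λ² - 18 - 30 = 900 - 48 ≡ 15; y = λ·(18 - 15) - 30 ≡ 29. → (15, 29)
4P: (15, 29) + (30, 18). λ = (18 - 29)/(30 - 15) ≡ 20/15 mod 31. 15⁻¹ ≡ 29 (mod 31) since 15·29 = 435 ≡ 1, so λ ≡ 22.
  x = λ² - 15 - 30 = 484 - 45 ≡ 5; y = λ·(15 - 5) - 29 ≡ 5. → (5, 5)
5P: (5, 5) + (30, 18). λ = (18 - 5)/(30 - 5) ≡ 13/25 mod 31. 25⁻¹ ≡ 5 (mod 31) since 25·5 = 125 ≡ 1, so λ ≡ 3.
  x = λ² - 5 - 30 = 9 - 35 ≡ 5; y = λ·(5 - 5) - 5 ≡ 26. → (5, 26)
6P: (5, 26) + (30, 18). λ = (18 - 26)/(30 - 5) ≡ 23/25 mod 31. 25⁻¹ ≡ 5 (mod 31), so λ ≡ 22.
  x = λ² - 5 - 30 = 484 - 35 ≡ 15; y = λ·(5 - 15) - 26 ≡ 2. → (15, 2)
7P: (15, 2) + (30, 18). λ = (18 - 2)/(30 - 15) ≡ 16/15 mod 31. 15⁻¹ ≡ 29 (mod 31) since 15·29 = 435 ≡ 1, so λ ≡ 30.
  x = λ² - 15 - 30 = 900 - 45 ≡ 18; y = λ·(15 - 18) - 2 ≡ 1. → (18, 1)
8P: (18, 1) + (30, 18). λ = (18 - 1)/(30 - 18) ≡ 17/12 mod 31. 12⁻¹ ≡ 13 (mod 31), so λ ≡ 4.
  x = λ² - 18 - 30 = 16 - 48 ≡ 30; y = λ·(18 - 30) - 1 ≡ 13. → (30, 13)
9P: (30, 13) + (30, 18): same x and y₁ ≡ -y₂, so the sum is ∞.
9P = ∞, so the order is 9.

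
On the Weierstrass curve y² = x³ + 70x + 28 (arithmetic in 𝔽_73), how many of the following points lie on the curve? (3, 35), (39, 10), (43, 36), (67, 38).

(3, 35): 35² ≡ 57, rhs ≡ 46 → off.
(39, 10): 10² ≡ 27, rhs ≡ 27 → on.
(43, 36): 36² ≡ 55, rhs ≡ 55 → on.
(67, 38): 38² ≡ 57, rhs ≡ 49 → off.

2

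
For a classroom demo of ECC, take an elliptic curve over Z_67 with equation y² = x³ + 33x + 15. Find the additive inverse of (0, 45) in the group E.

(0, 22)

-(0, 45) = (0, -45 mod 67) = (0, 22).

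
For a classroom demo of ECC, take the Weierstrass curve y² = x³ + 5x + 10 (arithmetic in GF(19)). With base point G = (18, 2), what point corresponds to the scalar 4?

(16, 5)

Repeated addition: build up to 4G.
2G: tangent at (18, 2): λ = (3·18² + 5)/(2·2) ≡ 8/4. 4⁻¹ ≡ 5 (mod 19), so λ ≡ 8·5 ≡ 2.
  x = λ² - 18 - 18 = 4 - 36 ≡ 6; y = λ·(18 - 6) - 2 ≡ 3. → (6, 3)
3G: (6, 3) + (18, 2). λ = (2 - 3)/(18 - 6) ≡ 18/12 mod 19. 12⁻¹ ≡ 8 (mod 19), so λ ≡ 11.
  x = λ² - 6 - 18 = 121 - 24 ≡ 2; y = λ·(6 - 2) - 3 ≡ 3. → (2, 3)
4G: (2, 3) + (18, 2). λ = (2 - 3)/(18 - 2) ≡ 18/16 mod 19. 16⁻¹ ≡ 6 (mod 19) since 16·6 = 96 ≡ 1, so λ ≡ 13.
  x = λ² - 2 - 18 = 169 - 20 ≡ 16; y = λ·(2 - 16) - 3 ≡ 5. → (16, 5)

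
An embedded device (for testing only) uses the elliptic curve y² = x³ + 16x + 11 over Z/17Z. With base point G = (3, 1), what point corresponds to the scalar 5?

(3, 16)

Double-and-add on 5 = (101)₂. Start with G = (3, 1) for the leading 1-bit.
double: tangent at (3, 1): λ = (3·3² + 16)/(2·1) ≡ 9/2. 2⁻¹ ≡ 9 (mod 17) since 2·9 = 18 ≡ 1, so λ ≡ 9·9 ≡ 13.
  x = λ² - 3 - 3 = 169 - 6 ≡ 10; y = λ·(3 - 10) - 1 ≡ 10. → (10, 10)
double: tangent at (10, 10): λ = (3·10² + 16)/(2·10) ≡ 10/3. 3⁻¹ ≡ 6 (mod 17), so λ ≡ 10·6 ≡ 9.
  x = λ² - 10 - 10 = 81 - 20 ≡ 10; y = λ·(10 - 10) - 10 ≡ 7. → (10, 7)
add G: (10, 7) + (3, 1). λ = (1 - 7)/(3 - 10) ≡ 11/10 mod 17. 10⁻¹ ≡ 12 (mod 17), so λ ≡ 13.
  x = λ² - 10 - 3 = 169 - 13 ≡ 3; y = λ·(10 - 3) - 7 ≡ 16. → (3, 16)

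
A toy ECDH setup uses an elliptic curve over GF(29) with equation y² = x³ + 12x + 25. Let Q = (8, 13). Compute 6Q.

Repeated addition: build up to 6Q.
2Q: tangent at (8, 13): λ = (3·8² + 12)/(2·13) ≡ 1/26. 26⁻¹ ≡ 19 (mod 29) since 26·19 = 494 ≡ 1, so λ ≡ 1·19 ≡ 19.
  x = λ² - 8 - 8 = 361 - 16 ≡ 26; y = λ·(8 - 26) - 13 ≡ 22. → (26, 22)
3Q: (26, 22) + (8, 13). λ = (13 - 22)/(8 - 26) ≡ 20/11 mod 29. 11⁻¹ ≡ 8 (mod 29) since 11·8 = 88 ≡ 1, so λ ≡ 15.
  x = λ² - 26 - 8 = 225 - 34 ≡ 17; y = λ·(26 - 17) - 22 ≡ 26. → (17, 26)
4Q: (17, 26) + (8, 13). λ = (13 - 26)/(8 - 17) ≡ 16/20 mod 29. 20⁻¹ ≡ 16 (mod 29), so λ ≡ 24.
  x = λ² - 17 - 8 = 576 - 25 ≡ 0; y = λ·(17 - 0) - 26 ≡ 5. → (0, 5)
5Q: (0, 5) + (8, 13). λ = (13 - 5)/(8 - 0) ≡ 8/8 mod 29. 8⁻¹ ≡ 11 (mod 29), so λ ≡ 1.
  x = λ² - 0 - 8 = 1 - 8 ≡ 22; y = λ·(0 - 22) - 5 ≡ 2. → (22, 2)
6Q: (22, 2) + (8, 13). λ = (13 - 2)/(8 - 22) ≡ 11/15 mod 29. 15⁻¹ ≡ 2 (mod 29) since 15·2 = 30 ≡ 1, so λ ≡ 22.
  x = λ² - 22 - 8 = 484 - 30 ≡ 19; y = λ·(22 - 19) - 2 ≡ 6. → (19, 6)

(19, 6)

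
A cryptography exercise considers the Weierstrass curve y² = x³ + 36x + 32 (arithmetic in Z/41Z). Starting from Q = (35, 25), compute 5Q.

(13, 14)

Repeated addition: build up to 5Q.
2Q: tangent at (35, 25): λ = (3·35² + 36)/(2·25) ≡ 21/9. 9⁻¹ ≡ 32 (mod 41), so λ ≡ 21·32 ≡ 16.
  x = λ² - 35 - 35 = 256 - 70 ≡ 22; y = λ·(35 - 22) - 25 ≡ 19. → (22, 19)
3Q: (22, 19) + (35, 25). λ = (25 - 19)/(35 - 22) ≡ 6/13 mod 41. 13⁻¹ ≡ 19 (mod 41), so λ ≡ 32.
  x = λ² - 22 - 35 = 1024 - 57 ≡ 24; y = λ·(22 - 24) - 19 ≡ 40. → (24, 40)
4Q: (24, 40) + (35, 25). λ = (25 - 40)/(35 - 24) ≡ 26/11 mod 41. 11⁻¹ ≡ 15 (mod 41), so λ ≡ 21.
  x = λ² - 24 - 35 = 441 - 59 ≡ 13; y = λ·(24 - 13) - 40 ≡ 27. → (13, 27)
5Q: (13, 27) + (35, 25). λ = (25 - 27)/(35 - 13) ≡ 39/22 mod 41. 22⁻¹ ≡ 28 (mod 41), so λ ≡ 26.
  x = λ² - 13 - 35 = 676 - 48 ≡ 13; y = λ·(13 - 13) - 27 ≡ 14. → (13, 14)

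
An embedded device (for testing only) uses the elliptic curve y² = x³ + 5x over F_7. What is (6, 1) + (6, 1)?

tangent at (6, 1): λ = (3·6² + 5)/(2·1) ≡ 1/2. 2⁻¹ ≡ 4 (mod 7), so λ ≡ 1·4 ≡ 4.
  x = λ² - 6 - 6 = 16 - 12 ≡ 4; y = λ·(6 - 4) - 1 ≡ 0. → (4, 0)

(4, 0)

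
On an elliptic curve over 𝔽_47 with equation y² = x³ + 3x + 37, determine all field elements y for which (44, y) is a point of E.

x³ + 3x + 37 = 85353 ≡ 1 (mod 47).
Square roots of 1 mod 47: 1 and 46 (since 1² = 1 ≡ 1).

1, 46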